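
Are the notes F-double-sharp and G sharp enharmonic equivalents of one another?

Two spellings are enharmonically equivalent only if they share a pitch class.
Here F## → 7, G# → 8; 7 ≠ 8, so they are not.

No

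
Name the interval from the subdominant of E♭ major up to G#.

augmented seventh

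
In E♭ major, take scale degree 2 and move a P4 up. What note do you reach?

Scale degree 2 of Eb major is F.
A perfect fourth (5 semitones) above F lands on the letter B, giving Bb.

Bb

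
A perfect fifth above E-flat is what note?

Bb

E up a perfect fifth is B, so the target letter is B.
From Eb, a perfect fifth is 7 semitones up: Bb.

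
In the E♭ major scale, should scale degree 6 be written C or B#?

C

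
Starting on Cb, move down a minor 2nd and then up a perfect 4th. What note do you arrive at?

A minor second down from Cb is Bb (letter B, 1 semitone down).
A perfect fourth up from Bb is Eb (letter E, 5 semitones up).

Eb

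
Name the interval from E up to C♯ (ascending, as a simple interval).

The letter names run E→C, a span of 5 letter steps, so the interval is some kind of sixth.
E to C# is 9 semitones. A major sixth is 9, so 9 makes it major.

major sixth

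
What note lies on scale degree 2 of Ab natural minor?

Bb

Degree 2 takes the letter 1 step above A, which is B.
In natural minor, degree 2 sits 2 semitones above the tonic. Ab + 2 semitones is pitch class 10, spelled on B as Bb.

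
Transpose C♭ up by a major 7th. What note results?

Bb

A seventh above C lands on the letter B.
A major seventh spans 11 semitones, so Cb moves to pitch class 10. On the letter B that is Bb.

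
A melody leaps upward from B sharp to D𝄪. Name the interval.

The letter names run B→D, a span of 2 letter steps, so the interval is some kind of third.
B# to D## is 4 semitones. A major third is 4, so 4 makes it major.

major third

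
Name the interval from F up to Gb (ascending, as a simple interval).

The letter names run F→G, a span of 1 letter step, so the interval is some kind of second.
F to Gb is 1 semitone. A major second is 2, so 1 makes it minor.

minor second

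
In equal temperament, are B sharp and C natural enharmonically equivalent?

B# is pitch class 0; C is pitch class 0.
All spellings map to pitch class 0, so they are enharmonically equivalent.

Yes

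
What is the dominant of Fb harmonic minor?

Cb

The Fb harmonic minor scale runs Fb Gb Abb Bbb Cb Dbb Eb.
Degree 5 is Cb.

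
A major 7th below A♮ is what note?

A seventh below A lands on the letter B.
A major seventh spans 11 semitones, so A moves to pitch class 10. On the letter B that is Bb.

Bb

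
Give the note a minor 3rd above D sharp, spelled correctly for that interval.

F#

A third above D lands on the letter F.
A minor third spans 3 semitones, so D# moves to pitch class 6. On the letter F that is F#.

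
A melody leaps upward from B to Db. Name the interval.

diminished third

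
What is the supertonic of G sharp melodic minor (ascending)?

A#

Degree 2 takes the letter 1 step above G, which is A.
In melodic minor (ascending), degree 2 sits 2 semitones above the tonic. G# + 2 semitones is pitch class 10, spelled on A as A#.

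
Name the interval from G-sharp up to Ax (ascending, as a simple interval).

The letter names run G→A, a span of 1 letter step, so the interval is some kind of second.
G# to A## is 3 semitones. A major second is 2, so 3 makes it augmented.

augmented second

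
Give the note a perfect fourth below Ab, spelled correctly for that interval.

Eb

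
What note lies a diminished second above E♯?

F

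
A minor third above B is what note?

A third above B lands on the letter D.
A minor third spans 3 semitones, so B moves to pitch class 2. On the letter D that is D.

D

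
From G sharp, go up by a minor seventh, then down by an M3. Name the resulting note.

D

A minor seventh up from G# is F# (letter F, 10 semitones up).
A major third down from F# is D (letter D, 4 semitones down).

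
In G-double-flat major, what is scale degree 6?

The Gbb major scale runs Gbb Abb Bbb Cbb Dbb Ebb Fb.
Degree 6 is Ebb.

Ebb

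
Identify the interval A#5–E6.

The letter names run A→E, a span of 4 letter steps, so the interval is some kind of fifth.
A# to E is 6 semitones. A perfect fifth is 7, so 6 makes it diminished.

diminished fifth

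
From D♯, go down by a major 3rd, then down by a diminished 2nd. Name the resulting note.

A##

A major third down from D# is B (letter B, 4 semitones down).
A diminished second down from B is A## (letter A, 0 semitones down).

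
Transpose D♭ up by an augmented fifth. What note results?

A fifth above D lands on the letter A.
An augmented fifth spans 8 semitones, so Db moves to pitch class 9. On the letter A that is A.

A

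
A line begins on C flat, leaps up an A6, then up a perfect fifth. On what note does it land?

An augmented sixth up from Cb is A (letter A, 10 semitones up).
A perfect fifth up from A is E (letter E, 7 semitones up).

E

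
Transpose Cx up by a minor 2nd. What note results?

A second above C lands on the letter D.
A minor second spans 1 semitone, so C## moves to pitch class 3. On the letter D that is D#.

D#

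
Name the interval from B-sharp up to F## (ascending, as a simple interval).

perfect fifth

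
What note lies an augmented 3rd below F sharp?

Db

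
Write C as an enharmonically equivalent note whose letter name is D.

Plain D sits 2 semitones above C, so on the letter D the same pitch needs a double flat: Dbb.

Dbb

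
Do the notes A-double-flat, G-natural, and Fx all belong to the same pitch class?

Yes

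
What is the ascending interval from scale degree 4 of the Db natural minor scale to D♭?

Scale degree 4 of Db natural minor is Gb.
Gb up to Db: letters G→D make it a fifth; 7 semitones makes it perfect.

perfect fifth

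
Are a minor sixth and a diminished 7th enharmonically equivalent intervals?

A minor sixth spans 8 semitones; a diminished seventh spans 9.
The spans differ, so they are not enharmonic equivalents.

No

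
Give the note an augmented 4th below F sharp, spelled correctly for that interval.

C

F down a perfect fourth is C, so the target letter is C.
From F#, an augmented fourth is 6 semitones down: C.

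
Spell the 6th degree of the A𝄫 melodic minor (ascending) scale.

Fb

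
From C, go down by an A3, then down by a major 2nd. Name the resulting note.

Gbb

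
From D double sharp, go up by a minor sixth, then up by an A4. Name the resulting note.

E##

A minor sixth up from D## is B# (letter B, 8 semitones up).
An augmented fourth up from B# is E## (letter E, 6 semitones up).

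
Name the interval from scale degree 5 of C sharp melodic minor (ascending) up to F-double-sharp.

major seventh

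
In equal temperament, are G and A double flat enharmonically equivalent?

Yes

G is pitch class 7; Abb is pitch class 7.
All spellings map to pitch class 7, so they are enharmonically equivalent.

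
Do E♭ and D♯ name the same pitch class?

Eb is pitch class 3; D# is pitch class 3.
All spellings map to pitch class 3, so they are enharmonically equivalent.

Yes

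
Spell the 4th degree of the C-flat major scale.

Fb

Degree 4 takes the letter 3 steps above C, which is F.
In major, degree 4 sits 5 semitones above the tonic. Cb + 5 semitones is pitch class 4, spelled on F as Fb.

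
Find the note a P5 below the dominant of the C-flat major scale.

The dominant of Cb major is Gb.
A perfect fifth (7 semitones) below Gb lands on the letter C, giving Cb.

Cb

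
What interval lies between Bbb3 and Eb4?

augmented fourth

The letter names run B→E, a span of 3 letter steps, so the interval is some kind of fourth.
Bbb to Eb is 6 semitones. A perfect fourth is 5, so 6 makes it augmented.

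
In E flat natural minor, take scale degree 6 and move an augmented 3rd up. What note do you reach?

E

Scale degree 6 of Eb natural minor is Cb.
An augmented third (5 semitones) above Cb lands on the letter E, giving E.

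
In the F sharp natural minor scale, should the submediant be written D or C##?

D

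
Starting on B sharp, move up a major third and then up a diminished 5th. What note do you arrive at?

A#

A major third up from B# is D## (letter D, 4 semitones up).
A diminished fifth up from D## is A# (letter A, 6 semitones up).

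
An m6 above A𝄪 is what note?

A up a major sixth is F#, so the target letter is F.
From A##, a minor sixth is 8 semitones up: F##.

F##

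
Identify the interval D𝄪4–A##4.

The letter names run D→A, a span of 4 letter steps, so the interval is some kind of fifth.
D## to A## is 7 semitones. A perfect fifth is 7, so 7 makes it perfect.

perfect fifth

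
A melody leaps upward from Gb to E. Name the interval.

The letter names run G→E, a span of 5 letter steps, so the interval is some kind of sixth.
Gb to E is 10 semitones. A major sixth is 9, so 10 makes it augmented.

augmented sixth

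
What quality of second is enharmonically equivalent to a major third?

A major third spans 4 semitones.
A second spanning 4 semitones is doubly augmented (the major second is 2).

doubly augmented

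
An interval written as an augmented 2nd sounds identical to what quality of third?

An augmented second spans 3 semitones.
A third spanning 3 semitones is minor (the major third is 4).

minor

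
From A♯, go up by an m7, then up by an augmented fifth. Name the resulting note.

D##

A minor seventh up from A# is G# (letter G, 10 semitones up).
An augmented fifth up from G# is D## (letter D, 8 semitones up).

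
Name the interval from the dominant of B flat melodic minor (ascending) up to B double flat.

diminished fourth

The dominant of Bb melodic minor (ascending) is F.
F up to Bbb: letters F→B make it a fourth; 4 semitones makes it diminished.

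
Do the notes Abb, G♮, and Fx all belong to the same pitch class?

Yes

Abb = pitch class 7 and G = pitch class 7 and F## = pitch class 7 — the same pitch class, so they are enharmonic equivalents.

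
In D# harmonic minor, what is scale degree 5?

A#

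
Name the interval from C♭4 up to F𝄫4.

Counting letters C–D–E–F gives a fourth.
Cb→Fbb = 4 semitones, 1 narrower than the perfect fourth (5), so diminished.

diminished fourth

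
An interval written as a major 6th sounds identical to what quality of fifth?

A major sixth spans 9 semitones.
A fifth spanning 9 semitones is doubly augmented (the perfect fifth is 7).

doubly augmented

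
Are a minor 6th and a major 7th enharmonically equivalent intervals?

No

A minor sixth spans 8 semitones; a major seventh spans 11.
The spans differ, so they are not enharmonic equivalents.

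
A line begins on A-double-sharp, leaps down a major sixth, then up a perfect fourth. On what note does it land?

A major sixth down from A## is C## (letter C, 9 semitones down).
A perfect fourth up from C## is F## (letter F, 5 semitones up).

F##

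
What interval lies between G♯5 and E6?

The letter names run G→E, a span of 5 letter steps, so the interval is some kind of sixth.
G# to E is 8 semitones. A major sixth is 9, so 8 makes it minor.

minor sixth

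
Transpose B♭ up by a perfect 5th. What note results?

A fifth above B lands on the letter F.
A perfect fifth spans 7 semitones, so Bb moves to pitch class 5. On the letter F that is F.

F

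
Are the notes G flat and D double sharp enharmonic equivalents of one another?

No

Two spellings are enharmonically equivalent only if they share a pitch class.
Here Gb → 6, D## → 4; 4 ≠ 6, so they are not.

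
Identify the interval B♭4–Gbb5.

diminished sixth

Counting letters B–C–D–E–F–G gives a sixth.
Bb→Gbb = 7 semitones, 2 narrower than the major sixth (9), so diminished.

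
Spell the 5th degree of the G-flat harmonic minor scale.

Db

Degree 5 takes the letter 4 steps above G, which is D.
In harmonic minor, degree 5 sits 7 semitones above the tonic. Gb + 7 semitones is pitch class 1, spelled on D as Db.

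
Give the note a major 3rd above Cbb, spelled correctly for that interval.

Ebb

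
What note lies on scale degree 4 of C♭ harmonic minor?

Fb

Degree 4 takes the letter 3 steps above C, which is F.
In harmonic minor, degree 4 sits 5 semitones above the tonic. Cb + 5 semitones is pitch class 4, spelled on F as Fb.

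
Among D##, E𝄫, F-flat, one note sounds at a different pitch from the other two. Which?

Ebb

In 12-tone equal temperament, enharmonic equivalents share a pitch class. D## is pitch class 4; Ebb is pitch class 2; Fb is pitch class 4.
D## and Fb share pitch class 4, while Ebb is pitch class 2.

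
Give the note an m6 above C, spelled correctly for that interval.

Ab

A sixth above C lands on the letter A.
A minor sixth spans 8 semitones, so C moves to pitch class 8. On the letter A that is Ab.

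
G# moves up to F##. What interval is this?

The letter names run G→F, a span of 6 letter steps, so the interval is some kind of seventh.
G# to F## is 11 semitones. A major seventh is 11, so 11 makes it major.

major seventh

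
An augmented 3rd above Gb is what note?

B

G up a major third is B, so the target letter is B.
From Gb, an augmented third is 5 semitones up: B.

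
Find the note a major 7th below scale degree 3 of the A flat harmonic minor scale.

Dbb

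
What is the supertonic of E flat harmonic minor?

The Eb harmonic minor scale runs Eb F Gb Ab Bb Cb D.
Degree 2 is F.

F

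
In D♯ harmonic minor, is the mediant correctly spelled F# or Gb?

Each scale degree takes a distinct letter name. Degree 3 of a scale on D must use the letter F.
F# and Gb are enharmonically the same pitch, but only F# uses the letter F, so it is the correct spelling here.

F#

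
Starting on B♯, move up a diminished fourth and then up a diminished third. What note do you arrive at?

Gb

A diminished fourth up from B# is E (letter E, 4 semitones up).
A diminished third up from E is Gb (letter G, 2 semitones up).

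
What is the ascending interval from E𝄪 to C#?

The letter names run E→C, a span of 5 letter steps, so the interval is some kind of sixth.
E## to C# is 7 semitones. A major sixth is 9, so 7 makes it diminished.

diminished sixth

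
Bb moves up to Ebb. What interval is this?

diminished fourth

The letter names run B→E, a span of 3 letter steps, so the interval is some kind of fourth.
Bb to Ebb is 4 semitones. A perfect fourth is 5, so 4 makes it diminished.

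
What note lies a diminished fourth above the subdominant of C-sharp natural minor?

The subdominant of C# natural minor is F#.
A diminished fourth (4 semitones) above F# lands on the letter B, giving Bb.

Bb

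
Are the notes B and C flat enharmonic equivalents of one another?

B is pitch class 11; Cb is pitch class 11.
All spellings map to pitch class 11, so they are enharmonically equivalent.

Yes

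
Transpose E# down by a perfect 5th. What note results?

A#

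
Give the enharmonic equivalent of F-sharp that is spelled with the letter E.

E##

F# is pitch class 6. The letter E alone is pitch class 4.
To reach pitch class 6 from E requires an offset of +2 semitones, i.e. double sharp: E##.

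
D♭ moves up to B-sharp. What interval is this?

doubly augmented sixth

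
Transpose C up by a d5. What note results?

Gb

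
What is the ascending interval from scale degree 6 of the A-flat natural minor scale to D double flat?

Scale degree 6 of Ab natural minor is Fb.
Fb up to Dbb: letters F→D make it a sixth; 8 semitones makes it minor.

minor sixth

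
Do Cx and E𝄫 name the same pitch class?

C## is pitch class 2; Ebb is pitch class 2.
All spellings map to pitch class 2, so they are enharmonically equivalent.

Yes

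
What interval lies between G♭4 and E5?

augmented sixth

Counting letters G–A–B–C–D–E gives a sixth.
Gb→E = 10 semitones, 1 wider than the major sixth (9), so augmented.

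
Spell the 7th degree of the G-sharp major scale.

Degree 7 takes the letter 6 steps above G, which is F.
In major, degree 7 sits 11 semitones above the tonic. G# + 11 semitones is pitch class 7, spelled on F as F##.

F##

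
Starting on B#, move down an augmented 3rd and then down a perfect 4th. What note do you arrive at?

D

An augmented third down from B# is G (letter G, 5 semitones down).
A perfect fourth down from G is D (letter D, 5 semitones down).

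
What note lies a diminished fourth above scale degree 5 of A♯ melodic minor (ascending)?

A

Scale degree 5 of A# melodic minor (ascending) is E#.
A diminished fourth (4 semitones) above E# lands on the letter A, giving A.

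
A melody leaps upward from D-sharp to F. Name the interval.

Counting letters D–E–F gives a third.
D#→F = 2 semitones, 2 narrower than the major third (4), so diminished.

diminished third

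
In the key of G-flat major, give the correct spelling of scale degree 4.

The Gb major scale runs Gb Ab Bb Cb Db Eb F.
Degree 4 is Cb.

Cb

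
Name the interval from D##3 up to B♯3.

minor sixth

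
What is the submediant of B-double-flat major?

The Bbb major scale runs Bbb Cb Db Ebb Fb Gb Ab.
Degree 6 is Gb.

Gb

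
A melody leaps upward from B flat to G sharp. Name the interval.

Counting letters B–C–D–E–F–G gives a sixth.
Bb→G# = 10 semitones, 1 wider than the major sixth (9), so augmented.

augmented sixth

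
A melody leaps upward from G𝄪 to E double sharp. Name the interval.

The letter names run G→E, a span of 5 letter steps, so the interval is some kind of sixth.
G## to E## is 9 semitones. A major sixth is 9, so 9 makes it major.

major sixth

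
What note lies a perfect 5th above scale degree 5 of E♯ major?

F##

Scale degree 5 of E# major is B#.
A perfect fifth (7 semitones) above B# lands on the letter F, giving F##.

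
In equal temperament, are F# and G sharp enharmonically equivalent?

F# is pitch class 6; G# is pitch class 8.
The pitch classes differ (6 vs. 8), so they are not enharmonic equivalents.

No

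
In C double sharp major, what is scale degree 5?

The C## major scale runs C## D## E## F## G## A## B##.
Degree 5 is G##.

G##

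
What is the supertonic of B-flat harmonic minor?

Degree 2 takes the letter 1 step above B, which is C.
In harmonic minor, degree 2 sits 2 semitones above the tonic. Bb + 2 semitones is pitch class 0, spelled on C as C.

C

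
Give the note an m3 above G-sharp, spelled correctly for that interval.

B

G up a major third is B, so the target letter is B.
From G#, a minor third is 3 semitones up: B.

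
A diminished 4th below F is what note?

A fourth below F lands on the letter C.
A diminished fourth spans 4 semitones, so F moves to pitch class 1. On the letter C that is C#.

C#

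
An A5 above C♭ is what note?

G

C up a perfect fifth is G, so the target letter is G.
From Cb, an augmented fifth is 8 semitones up: G.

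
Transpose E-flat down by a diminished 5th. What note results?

E down a perfect fifth is A, so the target letter is A.
From Eb, a diminished fifth is 6 semitones down: A.

A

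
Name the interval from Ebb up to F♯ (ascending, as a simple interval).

doubly augmented second

Counting letters E–F gives a second.
Ebb→F# = 4 semitones, 2 wider than the major second (2), so doubly augmented.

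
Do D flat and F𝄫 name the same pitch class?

No

Db is pitch class 1; Fbb is pitch class 3.
The pitch classes differ (1 vs. 3), so they are not enharmonic equivalents.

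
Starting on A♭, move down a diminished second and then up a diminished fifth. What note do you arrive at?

A diminished second down from Ab is G# (letter G, 0 semitones down).
A diminished fifth up from G# is D (letter D, 6 semitones up).

D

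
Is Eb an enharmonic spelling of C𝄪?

No

Two spellings are enharmonically equivalent only if they share a pitch class.
Here Eb → 3, C## → 2; 2 ≠ 3, so they are not.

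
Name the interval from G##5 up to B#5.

minor third

Counting letters G–A–B gives a third.
G##→B# = 3 semitones, 1 narrower than the major third (4), so minor.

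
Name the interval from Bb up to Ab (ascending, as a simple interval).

The letter names run B→A, a span of 6 letter steps, so the interval is some kind of seventh.
Bb to Ab is 10 semitones. A major seventh is 11, so 10 makes it minor.

minor seventh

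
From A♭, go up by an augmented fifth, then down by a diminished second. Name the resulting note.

D##

An augmented fifth up from Ab is E (letter E, 8 semitones up).
A diminished second down from E is D## (letter D, 0 semitones down).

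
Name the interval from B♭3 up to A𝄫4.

diminished seventh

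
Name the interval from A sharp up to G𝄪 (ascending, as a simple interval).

major seventh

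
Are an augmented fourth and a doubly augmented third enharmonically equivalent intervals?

An augmented fourth spans 6 semitones; a doubly augmented third spans 6.
They are enharmonically equivalent.

Yes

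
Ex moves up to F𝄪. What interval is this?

minor second

The letter names run E→F, a span of 1 letter step, so the interval is some kind of second.
E## to F## is 1 semitone. A major second is 2, so 1 makes it minor.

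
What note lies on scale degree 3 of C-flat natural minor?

Ebb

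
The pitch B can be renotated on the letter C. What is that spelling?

Cb

Plain C sits 1 semitone above B, so on the letter C the same pitch needs a flat: Cb.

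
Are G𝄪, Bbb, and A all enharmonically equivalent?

Yes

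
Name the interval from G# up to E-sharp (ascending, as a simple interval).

major sixth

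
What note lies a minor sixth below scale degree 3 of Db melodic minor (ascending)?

Scale degree 3 of Db melodic minor (ascending) is Fb.
A minor sixth (8 semitones) below Fb lands on the letter A, giving Ab.

Ab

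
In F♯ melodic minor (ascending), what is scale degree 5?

C#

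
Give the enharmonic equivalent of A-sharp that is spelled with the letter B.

Bb

A# is pitch class 10. The letter B alone is pitch class 11.
To reach pitch class 10 from B requires an offset of -1 semitone, i.e. flat: Bb.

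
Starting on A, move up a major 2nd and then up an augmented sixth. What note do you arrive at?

G##

A major second up from A is B (letter B, 2 semitones up).
An augmented sixth up from B is G## (letter G, 10 semitones up).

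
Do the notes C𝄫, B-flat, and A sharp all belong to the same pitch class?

Yes

Cbb is pitch class 10; Bb is pitch class 10; A# is pitch class 10.
All spellings map to pitch class 10, so they are enharmonically equivalent.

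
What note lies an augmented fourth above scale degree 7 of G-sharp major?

Scale degree 7 of G# major is F##.
An augmented fourth (6 semitones) above F## lands on the letter B, giving B##.

B##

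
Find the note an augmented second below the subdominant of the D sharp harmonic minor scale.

F

The subdominant of D# harmonic minor is G#.
An augmented second (3 semitones) below G# lands on the letter F, giving F.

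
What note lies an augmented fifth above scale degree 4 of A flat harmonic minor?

A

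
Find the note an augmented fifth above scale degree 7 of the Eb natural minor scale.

A

Scale degree 7 of Eb natural minor is Db.
An augmented fifth (8 semitones) above Db lands on the letter A, giving A.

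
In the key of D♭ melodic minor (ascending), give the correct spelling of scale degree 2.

Eb

Degree 2 takes the letter 1 step above D, which is E.
In melodic minor (ascending), degree 2 sits 2 semitones above the tonic. Db + 2 semitones is pitch class 3, spelled on E as Eb.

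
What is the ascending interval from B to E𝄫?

Counting letters B–C–D–E gives a fourth.
B→Ebb = 3 semitones, 2 narrower than the perfect fourth (5), so doubly diminished.

doubly diminished fourth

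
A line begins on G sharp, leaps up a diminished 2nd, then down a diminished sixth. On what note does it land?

A diminished second up from G# is Ab (letter A, 0 semitones up).
A diminished sixth down from Ab is C# (letter C, 7 semitones down).

C#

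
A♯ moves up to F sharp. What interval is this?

Counting letters A–B–C–D–E–F gives a sixth.
A#→F# = 8 semitones, 1 narrower than the major sixth (9), so minor.

minor sixth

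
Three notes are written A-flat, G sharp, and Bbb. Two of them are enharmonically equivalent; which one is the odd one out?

Bbb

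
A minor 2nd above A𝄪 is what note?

A second above A lands on the letter B.
A minor second spans 1 semitone, so A## moves to pitch class 0. On the letter B that is B#.

B#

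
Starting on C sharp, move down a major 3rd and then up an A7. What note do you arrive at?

A major third down from C# is A (letter A, 4 semitones down).
An augmented seventh up from A is G## (letter G, 12 semitones up).

G##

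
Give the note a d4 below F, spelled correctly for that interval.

C#

F down a perfect fourth is C, so the target letter is C.
From F, a diminished fourth is 4 semitones down: C#.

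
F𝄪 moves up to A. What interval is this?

diminished third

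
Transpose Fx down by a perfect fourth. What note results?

F down a perfect fourth is C, so the target letter is C.
From F##, a perfect fourth is 5 semitones down: C##.

C##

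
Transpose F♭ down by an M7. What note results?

Gbb

F down a major seventh is Gb, so the target letter is G.
From Fb, a major seventh is 11 semitones down: Gbb.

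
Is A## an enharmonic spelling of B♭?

No

Two spellings are enharmonically equivalent only if they share a pitch class.
Here A## → 11, Bb → 10; 10 ≠ 11, so they are not.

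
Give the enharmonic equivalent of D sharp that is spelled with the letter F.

D# is pitch class 3. The letter F alone is pitch class 5.
To reach pitch class 3 from F requires an offset of -2 semitones, i.e. double flat: Fbb.

Fbb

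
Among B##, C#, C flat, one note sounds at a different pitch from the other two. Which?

In 12-tone equal temperament, enharmonic equivalents share a pitch class. B## is pitch class 1; C# is pitch class 1; Cb is pitch class 11.
B## and C# share pitch class 1, while Cb is pitch class 11.

Cb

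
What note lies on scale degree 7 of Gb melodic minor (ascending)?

Degree 7 takes the letter 6 steps above G, which is F.
In melodic minor (ascending), degree 7 sits 11 semitones above the tonic. Gb + 11 semitones is pitch class 5, spelled on F as F.

F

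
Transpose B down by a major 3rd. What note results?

G

B down a major third is G, so the target letter is G.
From B, a major third is 4 semitones down: G.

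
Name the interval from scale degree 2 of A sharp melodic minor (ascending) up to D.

diminished third

Scale degree 2 of A# melodic minor (ascending) is B#.
B# up to D: letters B→D make it a third; 2 semitones makes it diminished.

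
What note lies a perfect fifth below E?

E down a perfect fifth is A, so the target letter is A.
From E, a perfect fifth is 7 semitones down: A.

A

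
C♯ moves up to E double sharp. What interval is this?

Counting letters C–D–E gives a third.
C#→E## = 5 semitones, 1 wider than the major third (4), so augmented.

augmented third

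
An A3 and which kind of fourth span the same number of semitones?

An augmented third spans 5 semitones.
A fourth spanning 5 semitones is perfect (the perfect fourth is 5).

perfect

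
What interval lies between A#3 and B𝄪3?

The letter names run A→B, a span of 1 letter step, so the interval is some kind of second.
A# to B## is 3 semitones. A major second is 2, so 3 makes it augmented.

augmented second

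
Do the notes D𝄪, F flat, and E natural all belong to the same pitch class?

D## = pitch class 4 and Fb = pitch class 4 and E = pitch class 4 — the same pitch class, so they are enharmonic equivalents.

Yes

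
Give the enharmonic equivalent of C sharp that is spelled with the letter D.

Db

C# is pitch class 1. The letter D alone is pitch class 2.
To reach pitch class 1 from D requires an offset of -1 semitone, i.e. flat: Db.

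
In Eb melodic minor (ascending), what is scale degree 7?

Degree 7 takes the letter 6 steps above E, which is D.
In melodic minor (ascending), degree 7 sits 11 semitones above the tonic. Eb + 11 semitones is pitch class 2, spelled on D as D.

D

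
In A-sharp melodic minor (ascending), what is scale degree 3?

Degree 3 takes the letter 2 steps above A, which is C.
In melodic minor (ascending), degree 3 sits 3 semitones above the tonic. A# + 3 semitones is pitch class 1, spelled on C as C#.

C#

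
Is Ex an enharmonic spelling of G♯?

No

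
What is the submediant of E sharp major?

Degree 6 takes the letter 5 steps above E, which is C.
In major, degree 6 sits 9 semitones above the tonic. E# + 9 semitones is pitch class 2, spelled on C as C##.

C##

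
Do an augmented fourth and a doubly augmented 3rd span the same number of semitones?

Yes

An augmented fourth spans 6 semitones; a doubly augmented third spans 6.
They are enharmonically equivalent.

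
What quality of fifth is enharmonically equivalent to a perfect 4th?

doubly diminished

A perfect fourth spans 5 semitones.
A fifth spanning 5 semitones is doubly diminished (the perfect fifth is 7).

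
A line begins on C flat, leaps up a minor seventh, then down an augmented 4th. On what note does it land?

Fbb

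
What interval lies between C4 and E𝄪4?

The letter names run C→E, a span of 2 letter steps, so the interval is some kind of third.
C to E## is 6 semitones. A major third is 4, so 6 makes it doubly augmented.

doubly augmented third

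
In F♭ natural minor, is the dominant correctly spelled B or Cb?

Each scale degree takes a distinct letter name. Degree 5 of a scale on F must use the letter C.
Cb and B are enharmonically the same pitch, but only Cb uses the letter C, so it is the correct spelling here.

Cb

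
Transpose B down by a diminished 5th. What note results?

E#

B down a perfect fifth is E, so the target letter is E.
From B, a diminished fifth is 6 semitones down: E#.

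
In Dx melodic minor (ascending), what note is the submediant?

Degree 6 takes the letter 5 steps above D, which is B.
In melodic minor (ascending), degree 6 sits 9 semitones above the tonic. D## + 9 semitones is pitch class 1, spelled on B as B##.

B##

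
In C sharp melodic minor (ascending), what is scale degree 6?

A#

Degree 6 takes the letter 5 steps above C, which is A.
In melodic minor (ascending), degree 6 sits 9 semitones above the tonic. C# + 9 semitones is pitch class 10, spelled on A as A#.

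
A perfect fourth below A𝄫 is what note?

Ebb

A down a perfect fourth is E, so the target letter is E.
From Abb, a perfect fourth is 5 semitones down: Ebb.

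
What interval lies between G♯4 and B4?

minor third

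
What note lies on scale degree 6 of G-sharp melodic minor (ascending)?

E#

The G# melodic minor (ascending) scale runs G# A# B C# D# E# F##.
Degree 6 is E#.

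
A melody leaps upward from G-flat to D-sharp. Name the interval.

The letter names run G→D, a span of 4 letter steps, so the interval is some kind of fifth.
Gb to D# is 9 semitones. A perfect fifth is 7, so 9 makes it doubly augmented.

doubly augmented fifth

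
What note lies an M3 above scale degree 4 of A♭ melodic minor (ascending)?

F

Scale degree 4 of Ab melodic minor (ascending) is Db.
A major third (4 semitones) above Db lands on the letter F, giving F.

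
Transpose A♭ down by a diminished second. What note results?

A down a major second is G, so the target letter is G.
From Ab, a diminished second is 0 semitones down: G#.

G#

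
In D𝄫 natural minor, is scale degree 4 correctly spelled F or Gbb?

Gbb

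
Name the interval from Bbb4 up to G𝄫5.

minor sixth

The letter names run B→G, a span of 5 letter steps, so the interval is some kind of sixth.
Bbb to Gbb is 8 semitones. A major sixth is 9, so 8 makes it minor.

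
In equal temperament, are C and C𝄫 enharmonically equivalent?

Two spellings are enharmonically equivalent only if they share a pitch class.
Here C → 0, Cbb → 10; 0 ≠ 10, so they are not.

No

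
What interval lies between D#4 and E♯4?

Counting letters D–E gives a second.
D#→E# = 2 semitones, exactly the major second.

major second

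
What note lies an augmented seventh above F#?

F up a major seventh is E, so the target letter is E.
From F#, an augmented seventh is 12 semitones up: E##.

E##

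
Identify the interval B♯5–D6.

Counting letters B–C–D gives a third.
B#→D = 2 semitones, 2 narrower than the major third (4), so diminished.

diminished third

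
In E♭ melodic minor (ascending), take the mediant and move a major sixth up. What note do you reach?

The mediant of Eb melodic minor (ascending) is Gb.
A major sixth (9 semitones) above Gb lands on the letter E, giving Eb.

Eb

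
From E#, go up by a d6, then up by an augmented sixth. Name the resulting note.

A#

A diminished sixth up from E# is C (letter C, 7 semitones up).
An augmented sixth up from C is A# (letter A, 10 semitones up).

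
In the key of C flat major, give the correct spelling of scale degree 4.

Fb

Degree 4 takes the letter 3 steps above C, which is F.
In major, degree 4 sits 5 semitones above the tonic. Cb + 5 semitones is pitch class 4, spelled on F as Fb.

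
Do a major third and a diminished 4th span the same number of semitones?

Yes

A major third spans 4 semitones; a diminished fourth spans 4.
They are enharmonically equivalent.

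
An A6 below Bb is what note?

Dbb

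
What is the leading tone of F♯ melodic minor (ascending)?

The F# melodic minor (ascending) scale runs F# G# A B C# D# E#.
Degree 7 is E#.

E#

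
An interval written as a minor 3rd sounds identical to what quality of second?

augmented

A minor third spans 3 semitones.
A second spanning 3 semitones is augmented (the major second is 2).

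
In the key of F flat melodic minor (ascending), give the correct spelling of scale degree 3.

Abb

The Fb melodic minor (ascending) scale runs Fb Gb Abb Bbb Cb Db Eb.
Degree 3 is Abb.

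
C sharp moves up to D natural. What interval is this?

Counting letters C–D gives a second.
C#→D = 1 semitone, 1 narrower than the major second (2), so minor.

minor second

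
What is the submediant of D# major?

The D# major scale runs D# E# F## G# A# B# C##.
Degree 6 is B#.

B#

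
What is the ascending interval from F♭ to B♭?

augmented fourth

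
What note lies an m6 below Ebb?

A sixth below E lands on the letter G.
A minor sixth spans 8 semitones, so Ebb moves to pitch class 6. On the letter G that is Gb.

Gb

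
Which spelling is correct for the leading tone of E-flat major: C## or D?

Each scale degree takes a distinct letter name. Degree 7 of a scale on E must use the letter D.
D and C## are enharmonically the same pitch, but only D uses the letter D, so it is the correct spelling here.

D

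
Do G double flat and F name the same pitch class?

Yes

Gbb = pitch class 5 and F = pitch class 5 — the same pitch class, so they are enharmonic equivalents.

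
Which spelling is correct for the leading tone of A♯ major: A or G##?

Each scale degree takes a distinct letter name. Degree 7 of a scale on A must use the letter G.
G## and A are enharmonically the same pitch, but only G## uses the letter G, so it is the correct spelling here.

G##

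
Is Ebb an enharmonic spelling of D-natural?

Yes

Ebb is pitch class 2; D is pitch class 2.
All spellings map to pitch class 2, so they are enharmonically equivalent.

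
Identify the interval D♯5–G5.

diminished fourth

The letter names run D→G, a span of 3 letter steps, so the interval is some kind of fourth.
D# to G is 4 semitones. A perfect fourth is 5, so 4 makes it diminished.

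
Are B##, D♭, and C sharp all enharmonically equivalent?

Yes

B## is pitch class 1; Db is pitch class 1; C# is pitch class 1.
All spellings map to pitch class 1, so they are enharmonically equivalent.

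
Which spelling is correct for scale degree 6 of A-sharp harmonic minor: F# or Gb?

Each scale degree takes a distinct letter name. Degree 6 of a scale on A must use the letter F.
F# and Gb are enharmonically the same pitch, but only F# uses the letter F, so it is the correct spelling here.

F#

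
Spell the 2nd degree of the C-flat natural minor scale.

Degree 2 takes the letter 1 step above C, which is D.
In natural minor, degree 2 sits 2 semitones above the tonic. Cb + 2 semitones is pitch class 1, spelled on D as Db.

Db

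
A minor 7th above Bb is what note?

A seventh above B lands on the letter A.
A minor seventh spans 10 semitones, so Bb moves to pitch class 8. On the letter A that is Ab.

Ab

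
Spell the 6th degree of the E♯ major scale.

Degree 6 takes the letter 5 steps above E, which is C.
In major, degree 6 sits 9 semitones above the tonic. E# + 9 semitones is pitch class 2, spelled on C as C##.

C##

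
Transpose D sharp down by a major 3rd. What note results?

A third below D lands on the letter B.
A major third spans 4 semitones, so D# moves to pitch class 11. On the letter B that is B.

B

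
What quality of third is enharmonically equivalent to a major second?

diminished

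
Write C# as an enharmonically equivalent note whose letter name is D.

Db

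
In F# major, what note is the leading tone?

E#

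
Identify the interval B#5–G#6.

minor sixth

Counting letters B–C–D–E–F–G gives a sixth.
B#→G# = 8 semitones, 1 narrower than the major sixth (9), so minor.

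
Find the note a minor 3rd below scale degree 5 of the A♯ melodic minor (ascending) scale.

C##

Scale degree 5 of A# melodic minor (ascending) is E#.
A minor third (3 semitones) below E# lands on the letter C, giving C##.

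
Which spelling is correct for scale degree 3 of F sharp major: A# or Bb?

Each scale degree takes a distinct letter name. Degree 3 of a scale on F must use the letter A.
A# and Bb are enharmonically the same pitch, but only A# uses the letter A, so it is the correct spelling here.

A#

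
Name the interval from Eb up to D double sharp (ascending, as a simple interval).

doubly augmented seventh

The letter names run E→D, a span of 6 letter steps, so the interval is some kind of seventh.
Eb to D## is 13 semitones. A major seventh is 11, so 13 makes it doubly augmented.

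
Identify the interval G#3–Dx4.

Counting letters G–A–B–C–D gives a fifth.
G#→D## = 8 semitones, 1 wider than the perfect fifth (7), so augmented.

augmented fifth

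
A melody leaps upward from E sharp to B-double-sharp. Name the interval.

augmented fifth

The letter names run E→B, a span of 4 letter steps, so the interval is some kind of fifth.
E# to B## is 8 semitones. A perfect fifth is 7, so 8 makes it augmented.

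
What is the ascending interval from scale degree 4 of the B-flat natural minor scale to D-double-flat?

diminished seventh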